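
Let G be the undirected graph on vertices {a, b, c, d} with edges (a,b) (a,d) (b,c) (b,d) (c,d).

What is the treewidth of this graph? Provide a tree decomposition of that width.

Treewidth 2.
One optimal decomposition is:
Bags: B1 = {a, b, d}  B2 = {b, c, d}
Tree: B1–B2

Each bag holds 3 vertices, so the decomposition has width 2, which upper-bounds the treewidth. For the lower bound, the 3 vertices {b, c, d} are pairwise adjacent, and any tree decomposition puts a clique entirely inside one bag — forcing width ≥ 2. Hence tw(G) = 2 exactly.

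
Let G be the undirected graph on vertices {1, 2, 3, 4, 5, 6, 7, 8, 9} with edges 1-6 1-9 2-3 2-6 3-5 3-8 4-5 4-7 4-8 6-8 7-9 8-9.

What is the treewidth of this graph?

A width-3 tree decomposition is:
Bags: B1 = {1, 2, 6, 9}  B2 = {2, 6, 8, 9}  B3 = {2, 3, 8, 9}  B4 = {3, 7, 8, 9}  B5 = {3, 4, 7, 8}  B6 = {3, 4, 5, 7}
Tree: B1–B2, B2–B3, B3–B4, B4–B5, B5–B6
Each bag holds 4 vertices, so the decomposition has width 3, which upper-bounds the treewidth. For the lower bound: the 4 vertex sets {1,2,6}, {9}, {8}, {3,4,5,7} are disjoint, each induces a connected subgraph, and every pair is joined by at least one edge of G. Contracting each set to a single vertex therefore yields K_{4} as a minor, and since treewidth is minor-monotone, tw(G) ≥ tw(K_{4}) = 3. The upper and lower bounds meet at 3, so that is the treewidth.

3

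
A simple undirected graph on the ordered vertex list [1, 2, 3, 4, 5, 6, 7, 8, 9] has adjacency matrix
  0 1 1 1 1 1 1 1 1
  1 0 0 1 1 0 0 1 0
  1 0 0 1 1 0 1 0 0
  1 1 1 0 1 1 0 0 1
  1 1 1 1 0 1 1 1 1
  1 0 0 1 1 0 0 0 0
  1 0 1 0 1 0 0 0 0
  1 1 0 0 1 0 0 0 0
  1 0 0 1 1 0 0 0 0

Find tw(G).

A width-3 tree decomposition is:
Bags: B1 = {1, 3, 4, 5}  B2 = {1, 3, 5, 7}  B3 = {1, 4, 5, 9}  B4 = {1, 2, 4, 5}  B5 = {1, 4, 5, 6}  B6 = {1, 2, 5, 8}
Tree: B1–B2, B1–B3, B3–B4, B3–B5, B4–B6
Every bag has size at most 4, so the width is 4 − 1 = 3 and tw(G) ≤ 3. On the other hand G contains the 4-clique {1, 2, 5, 8}. A clique must lie in a single bag of any decomposition, so no decomposition can have width below 3. The upper and lower bounds meet at 3, so that is the treewidth.

3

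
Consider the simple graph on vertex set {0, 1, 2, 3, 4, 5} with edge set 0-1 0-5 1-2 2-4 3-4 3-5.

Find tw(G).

2

A width-2 tree decomposition is:
Bags: B1 = {0, 1, 2}  B2 = {0, 2, 5}  B3 = {2, 3, 5}  B4 = {2, 3, 4}
Tree: B1–B2, B2–B3, B3–B4
Each bag holds 3 vertices, so the decomposition has width 2, which upper-bounds the treewidth. For the lower bound, G contains the cycle 2–1–0–5–3–4–2, so G is not a forest; only forests have treewidth ≤ 1, hence tw(G) ≥ 2. Combining the bounds, tw(G) = 2.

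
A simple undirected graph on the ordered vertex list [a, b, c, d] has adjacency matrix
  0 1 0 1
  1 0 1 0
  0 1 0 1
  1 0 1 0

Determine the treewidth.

A width-2 tree decomposition is:
Bags: B1 = {b, c, d}  B2 = {a, b, d}
Tree: B1–B2
Each bag holds 3 vertices, so the decomposition has width 2, which upper-bounds the treewidth. Since d–c–b–a–d is a cycle in G, G is not acyclic. Forests are exactly the graphs of treewidth ≤ 1, so tw(G) ≥ 2. Therefore the treewidth is 2.

2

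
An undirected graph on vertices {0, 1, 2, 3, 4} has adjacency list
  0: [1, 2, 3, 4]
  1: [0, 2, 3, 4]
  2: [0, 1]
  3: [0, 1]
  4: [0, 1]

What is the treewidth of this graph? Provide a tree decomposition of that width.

Treewidth 2.
One such decomposition:
Bags: B1 = {0, 1, 3}  B2 = {0, 1, 2}  B3 = {0, 1, 4}
Tree: B1–B2, B1–B3

The largest bag has 3 vertices, giving width 2; this decomposition certifies tw(G) ≤ 2. On the other hand G contains the 3-clique {0, 1, 2}. A clique must lie in a single bag of any decomposition, so no decomposition can have width below 2. Therefore the treewidth is 2.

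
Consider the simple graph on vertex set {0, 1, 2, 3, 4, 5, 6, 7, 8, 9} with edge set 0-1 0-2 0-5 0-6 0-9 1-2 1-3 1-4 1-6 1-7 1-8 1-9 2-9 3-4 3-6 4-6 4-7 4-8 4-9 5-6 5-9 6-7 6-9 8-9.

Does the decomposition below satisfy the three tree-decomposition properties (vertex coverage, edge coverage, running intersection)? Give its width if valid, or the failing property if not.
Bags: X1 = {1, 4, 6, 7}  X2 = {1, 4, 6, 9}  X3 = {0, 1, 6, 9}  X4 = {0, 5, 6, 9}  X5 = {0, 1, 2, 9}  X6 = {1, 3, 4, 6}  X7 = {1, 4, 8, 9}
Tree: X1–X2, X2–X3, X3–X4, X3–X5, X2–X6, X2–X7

Every vertex of G appears in some bag (union = {0, 1, 2, 3, 4, 5, 6, 7, 8, 9}); every edge is covered by a bag; and for each vertex v the set of bags containing v is connected in the bag tree. The decomposition is therefore valid. The largest bag has 4 vertices, so the width is 3.

Yes; width 3.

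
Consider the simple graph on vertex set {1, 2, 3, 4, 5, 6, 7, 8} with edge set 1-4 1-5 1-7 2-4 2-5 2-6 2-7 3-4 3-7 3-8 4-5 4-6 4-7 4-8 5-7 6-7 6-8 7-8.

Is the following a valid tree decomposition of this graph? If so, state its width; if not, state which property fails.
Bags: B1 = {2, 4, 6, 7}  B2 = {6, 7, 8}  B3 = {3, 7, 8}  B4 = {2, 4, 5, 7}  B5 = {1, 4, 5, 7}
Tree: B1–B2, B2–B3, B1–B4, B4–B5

No — edge (4,8) lies in no bag.

A tree decomposition must satisfy three properties: every vertex lies in some bag; for every edge, both endpoints lie together in some bag; and for every vertex, the bags containing it form a connected subtree. Here edge (4,8) lies in no bag, so the decomposition is invalid.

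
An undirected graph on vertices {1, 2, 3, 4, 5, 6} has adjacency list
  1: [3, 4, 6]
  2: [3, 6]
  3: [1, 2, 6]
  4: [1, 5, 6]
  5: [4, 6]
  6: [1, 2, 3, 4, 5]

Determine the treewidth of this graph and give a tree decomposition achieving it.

Each bag holds 3 vertices, so the decomposition has width 2, which upper-bounds the treewidth. On the other hand G contains the 3-clique {1, 3, 6}. A clique must lie in a single bag of any decomposition, so no decomposition can have width below 2. The upper and lower bounds meet at 2, so that is the treewidth.

Treewidth 2.
Bags: B1 = {1, 3, 6}  B2 = {1, 4, 6}  B3 = {2, 3, 6}  B4 = {4, 5, 6}
Tree: B1–B2, B1–B3, B2–B4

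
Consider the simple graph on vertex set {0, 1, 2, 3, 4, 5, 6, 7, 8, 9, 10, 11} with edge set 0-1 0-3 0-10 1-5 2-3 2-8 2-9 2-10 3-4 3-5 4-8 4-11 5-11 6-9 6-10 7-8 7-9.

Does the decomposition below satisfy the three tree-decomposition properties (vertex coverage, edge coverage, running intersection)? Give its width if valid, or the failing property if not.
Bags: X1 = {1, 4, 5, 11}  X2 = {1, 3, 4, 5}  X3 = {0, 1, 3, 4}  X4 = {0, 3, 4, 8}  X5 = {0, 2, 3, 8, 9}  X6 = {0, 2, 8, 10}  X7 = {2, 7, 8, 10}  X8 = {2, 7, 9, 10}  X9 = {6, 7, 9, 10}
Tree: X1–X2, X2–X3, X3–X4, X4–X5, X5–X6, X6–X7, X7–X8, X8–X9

No — bags containing vertex 9 are not connected in the tree.

A tree decomposition must satisfy three properties: every vertex lies in some bag; for every edge, both endpoints lie together in some bag; and for every vertex, the bags containing it form a connected subtree. Here bags containing vertex 9 are not connected in the tree, so the decomposition is invalid.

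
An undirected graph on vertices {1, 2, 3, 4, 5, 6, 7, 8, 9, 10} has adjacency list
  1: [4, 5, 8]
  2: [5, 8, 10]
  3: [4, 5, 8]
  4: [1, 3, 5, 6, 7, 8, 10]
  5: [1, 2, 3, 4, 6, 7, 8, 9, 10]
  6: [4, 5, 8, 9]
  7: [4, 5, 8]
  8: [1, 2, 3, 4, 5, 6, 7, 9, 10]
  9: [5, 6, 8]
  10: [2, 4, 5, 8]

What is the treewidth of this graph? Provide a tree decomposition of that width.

Treewidth 3.
Bags: B1 = {4, 5, 8, 10}  B2 = {4, 5, 6, 8}  B3 = {5, 6, 8, 9}  B4 = {3, 4, 5, 8}  B5 = {4, 5, 7, 8}  B6 = {2, 5, 8, 10}  B7 = {1, 4, 5, 8}
Tree: B1–B2, B2–B3, B2–B4, B1–B5, B1–B6, B1–B7

Every bag has size at most 4, so the width is 4 − 1 = 3 and tw(G) ≤ 3. On the other hand G contains the 4-clique {5, 6, 8, 9}. A clique must lie in a single bag of any decomposition, so no decomposition can have width below 3. Combining the bounds, tw(G) = 3.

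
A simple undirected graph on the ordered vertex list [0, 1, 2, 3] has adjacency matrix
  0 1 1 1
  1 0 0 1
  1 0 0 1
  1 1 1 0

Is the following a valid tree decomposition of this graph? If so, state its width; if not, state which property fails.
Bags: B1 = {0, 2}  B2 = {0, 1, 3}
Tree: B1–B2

No — edge (3,2) lies in no bag.

A tree decomposition must satisfy three properties: every vertex lies in some bag; for every edge, both endpoints lie together in some bag; and for every vertex, the bags containing it form a connected subtree. Here edge (3,2) lies in no bag, so the decomposition is invalid.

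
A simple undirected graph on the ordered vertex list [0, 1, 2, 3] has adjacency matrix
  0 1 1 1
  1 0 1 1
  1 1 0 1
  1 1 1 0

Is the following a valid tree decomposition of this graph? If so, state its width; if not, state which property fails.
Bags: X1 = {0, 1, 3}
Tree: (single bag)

No — vertex 2 appears in no bag.

A tree decomposition must satisfy three properties: every vertex lies in some bag; for every edge, both endpoints lie together in some bag; and for every vertex, the bags containing it form a connected subtree. Here vertex 2 appears in no bag, so the decomposition is invalid.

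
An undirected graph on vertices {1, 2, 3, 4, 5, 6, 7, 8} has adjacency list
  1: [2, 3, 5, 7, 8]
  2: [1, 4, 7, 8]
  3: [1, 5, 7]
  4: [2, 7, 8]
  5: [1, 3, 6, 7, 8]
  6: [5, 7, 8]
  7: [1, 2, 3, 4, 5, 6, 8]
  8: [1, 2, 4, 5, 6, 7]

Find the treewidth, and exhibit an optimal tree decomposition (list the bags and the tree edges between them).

The largest bag has 4 vertices, giving width 3; this decomposition certifies tw(G) ≤ 3. Conversely, {1, 2, 7, 8} is a clique of size 4, and the vertices of any clique must share a bag in every tree decomposition; so some bag has ≥ 4 vertices and tw(G) ≥ 3. Combining the bounds, tw(G) = 3.

Treewidth 3.
Bags: B1 = {5, 6, 7, 8}  B2 = {1, 5, 7, 8}  B3 = {1, 3, 5, 7}  B4 = {1, 2, 7, 8}  B5 = {2, 4, 7, 8}
Tree: B1–B2, B2–B3, B2–B4, B4–B5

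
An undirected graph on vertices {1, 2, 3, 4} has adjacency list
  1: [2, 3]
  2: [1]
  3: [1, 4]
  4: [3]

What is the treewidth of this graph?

1

A width-1 tree decomposition is:
Bags: B1 = {1, 3}  B2 = {3, 4}  B3 = {1, 2}
Tree: B1–B2, B1–B3
The largest bag has 2 vertices, giving width 1; this decomposition certifies tw(G) ≤ 1. G has an edge, so its treewidth is at least 1. Combining the bounds, tw(G) = 1.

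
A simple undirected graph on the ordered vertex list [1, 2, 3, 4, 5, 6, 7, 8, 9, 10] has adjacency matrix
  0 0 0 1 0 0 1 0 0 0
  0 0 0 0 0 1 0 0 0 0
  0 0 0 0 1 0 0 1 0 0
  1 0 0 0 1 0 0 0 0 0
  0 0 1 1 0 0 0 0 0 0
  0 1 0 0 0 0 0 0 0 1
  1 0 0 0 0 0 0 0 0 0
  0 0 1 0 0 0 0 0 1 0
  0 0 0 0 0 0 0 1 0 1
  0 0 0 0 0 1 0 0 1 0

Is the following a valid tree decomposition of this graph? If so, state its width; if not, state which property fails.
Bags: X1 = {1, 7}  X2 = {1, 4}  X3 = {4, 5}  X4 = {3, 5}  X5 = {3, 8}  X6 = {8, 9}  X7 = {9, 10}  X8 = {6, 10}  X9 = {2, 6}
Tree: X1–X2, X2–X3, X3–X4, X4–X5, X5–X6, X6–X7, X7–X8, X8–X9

Yes; width 1.

Checking the three conditions: (i) the bags cover all of {1, 2, 3, 4, 5, 6, 7, 8, 9, 10}; (ii) for each edge, some bag contains both endpoints; (iii) the bags containing any fixed vertex form a subtree. All hold, so the decomposition is valid with width 2 − 1 = 1.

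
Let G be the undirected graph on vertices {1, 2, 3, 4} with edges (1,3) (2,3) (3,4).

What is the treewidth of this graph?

A width-1 tree decomposition is:
Bags: B1 = {3, 4}  B2 = {2, 3}  B3 = {1, 3}
Tree: B1–B2, B1–B3
Every bag has size at most 2, so the width is 2 − 1 = 1 and tw(G) ≤ 1. G has an edge, so its treewidth is at least 1. Combining the bounds, tw(G) = 1.

1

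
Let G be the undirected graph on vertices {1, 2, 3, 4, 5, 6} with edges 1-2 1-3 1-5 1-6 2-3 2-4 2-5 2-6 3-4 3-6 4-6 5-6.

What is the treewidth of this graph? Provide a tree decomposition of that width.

Treewidth 3.
Bags: B1 = {2, 3, 4, 6}  B2 = {1, 2, 3, 6}  B3 = {1, 2, 5, 6}
Tree: B1–B2, B2–B3

Each bag holds 4 vertices, so the decomposition has width 3, which upper-bounds the treewidth. On the other hand G contains the 4-clique {1, 2, 3, 6}. A clique must lie in a single bag of any decomposition, so no decomposition can have width below 3. The upper and lower bounds meet at 3, so that is the treewidth.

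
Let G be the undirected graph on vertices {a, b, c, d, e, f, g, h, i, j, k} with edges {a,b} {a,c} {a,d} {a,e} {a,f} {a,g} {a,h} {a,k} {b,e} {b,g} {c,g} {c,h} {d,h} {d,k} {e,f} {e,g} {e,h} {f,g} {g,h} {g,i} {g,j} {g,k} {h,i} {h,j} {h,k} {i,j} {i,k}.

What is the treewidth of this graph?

3

A width-3 tree decomposition is:
Bags: B1 = {a, g, h, k}  B2 = {g, h, i, k}  B3 = {a, e, g, h}  B4 = {a, d, h, k}  B5 = {a, c, g, h}  B6 = {a, e, f, g}  B7 = {g, h, i, j}  B8 = {a, b, e, g}
Tree: B1–B2, B1–B3, B1–B4, B1–B5, B3–B6, B2–B7, B3–B8
Each bag holds 4 vertices, so the decomposition has width 3, which upper-bounds the treewidth. Conversely, {a, d, h, k} is a clique of size 4, and the vertices of any clique must share a bag in every tree decomposition; so some bag has ≥ 4 vertices and tw(G) ≥ 3. The upper and lower bounds meet at 3, so that is the treewidth.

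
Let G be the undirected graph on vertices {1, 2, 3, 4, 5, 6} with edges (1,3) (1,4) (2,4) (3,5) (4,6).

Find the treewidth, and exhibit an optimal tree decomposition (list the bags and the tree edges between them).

Each bag holds 2 vertices, so the decomposition has width 1, which upper-bounds the treewidth. Since G has at least one edge (e.g. 2–4), it is not an edgeless graph, so tw(G) ≥ 1. Hence tw(G) = 1 exactly.

Treewidth 1.
One optimal decomposition is:
Bags: B1 = {2, 4}  B2 = {4, 6}  B3 = {1, 4}  B4 = {1, 3}  B5 = {3, 5}
Tree: B1–B2, B1–B3, B3–B4, B4–B5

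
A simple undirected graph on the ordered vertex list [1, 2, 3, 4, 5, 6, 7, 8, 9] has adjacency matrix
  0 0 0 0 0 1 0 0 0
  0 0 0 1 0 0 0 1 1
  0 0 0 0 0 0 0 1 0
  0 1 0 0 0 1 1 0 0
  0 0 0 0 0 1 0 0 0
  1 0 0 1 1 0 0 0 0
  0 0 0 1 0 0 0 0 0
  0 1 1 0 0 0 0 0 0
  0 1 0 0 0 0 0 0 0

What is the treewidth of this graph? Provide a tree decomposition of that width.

Treewidth 1.
One such decomposition:
Bags: B1 = {2, 4}  B2 = {4, 6}  B3 = {2, 8}  B4 = {3, 8}  B5 = {1, 6}  B6 = {5, 6}  B7 = {2, 9}  B8 = {4, 7}
Tree: B1–B2, B1–B3, B3–B4, B2–B5, B5–B6, B1–B7, B1–B8

Every bag has size at most 2, so the width is 2 − 1 = 1 and tw(G) ≤ 1. G has an edge, so its treewidth is at least 1. Combining the bounds, tw(G) = 1.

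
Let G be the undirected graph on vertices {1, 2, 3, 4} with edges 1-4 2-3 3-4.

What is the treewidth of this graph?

A width-1 tree decomposition is:
Bags: B1 = {3, 4}  B2 = {1, 4}  B3 = {2, 3}
Tree: B1–B2, B1–B3
Every bag has size at most 2, so the width is 2 − 1 = 1 and tw(G) ≤ 1. Since G has at least one edge (e.g. 3–4), it is not an edgeless graph, so tw(G) ≥ 1. The upper and lower bounds meet at 1, so that is the treewidth.

1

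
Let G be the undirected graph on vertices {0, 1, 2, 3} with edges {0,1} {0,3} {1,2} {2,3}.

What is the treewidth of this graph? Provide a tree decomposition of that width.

Treewidth 2.
One optimal decomposition is:
Bags: B1 = {0, 1, 2}  B2 = {0, 2, 3}
Tree: B1–B2

Every bag has size at most 3, so the width is 3 − 1 = 2 and tw(G) ≤ 2. For the lower bound, G contains the cycle 0–1–2–3–0, so G is not a forest; only forests have treewidth ≤ 1, hence tw(G) ≥ 2. Combining the bounds, tw(G) = 2.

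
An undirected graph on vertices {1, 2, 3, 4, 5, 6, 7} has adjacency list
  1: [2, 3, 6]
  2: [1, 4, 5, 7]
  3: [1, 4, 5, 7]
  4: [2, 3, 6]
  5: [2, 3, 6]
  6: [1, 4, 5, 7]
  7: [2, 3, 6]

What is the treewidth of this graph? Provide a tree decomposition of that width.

Each bag holds 4 vertices, so the decomposition has width 3, which upper-bounds the treewidth. For the lower bound: the 4 vertex sets {2,4}, {1,6}, {3}, {5} are disjoint, each induces a connected subgraph, and every pair is joined by at least one edge of G. Contracting each set to a single vertex therefore yields K_{4} as a minor, and since treewidth is minor-monotone, tw(G) ≥ tw(K_{4}) = 3. Hence tw(G) = 3 exactly.

Treewidth 3.
One such decomposition:
Bags: B1 = {2, 3, 4, 6}  B2 = {1, 2, 3, 6}  B3 = {2, 3, 5, 6}  B4 = {2, 3, 6, 7}
Tree: B1–B2, B2–B3, B3–B4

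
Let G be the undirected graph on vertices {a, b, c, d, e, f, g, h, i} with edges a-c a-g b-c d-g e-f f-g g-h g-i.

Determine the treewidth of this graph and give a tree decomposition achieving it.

Treewidth 1.
One optimal decomposition is:
Bags: B1 = {a, g}  B2 = {g, h}  B3 = {a, c}  B4 = {f, g}  B5 = {g, i}  B6 = {e, f}  B7 = {b, c}  B8 = {d, g}
Tree: B1–B2, B1–B3, B1–B4, B4–B5, B4–B6, B3–B7, B4–B8

The largest bag has 2 vertices, giving width 1; this decomposition certifies tw(G) ≤ 1. G has an edge, so its treewidth is at least 1. Hence tw(G) = 1 exactly.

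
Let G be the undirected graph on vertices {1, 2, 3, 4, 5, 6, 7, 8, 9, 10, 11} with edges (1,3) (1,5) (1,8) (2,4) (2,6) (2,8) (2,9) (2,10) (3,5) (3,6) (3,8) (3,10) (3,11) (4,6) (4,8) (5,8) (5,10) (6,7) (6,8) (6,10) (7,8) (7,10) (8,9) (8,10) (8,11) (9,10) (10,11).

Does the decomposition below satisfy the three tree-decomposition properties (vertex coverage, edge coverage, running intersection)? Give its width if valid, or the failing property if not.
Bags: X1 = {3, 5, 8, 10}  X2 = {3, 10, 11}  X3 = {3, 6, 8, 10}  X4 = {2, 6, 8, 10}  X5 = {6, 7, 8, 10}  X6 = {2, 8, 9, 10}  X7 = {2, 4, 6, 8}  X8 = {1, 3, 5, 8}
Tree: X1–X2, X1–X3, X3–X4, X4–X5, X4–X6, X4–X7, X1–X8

No — edge (8,11) lies in no bag.

A tree decomposition must satisfy three properties: every vertex lies in some bag; for every edge, both endpoints lie together in some bag; and for every vertex, the bags containing it form a connected subtree. Here edge (8,11) lies in no bag, so the decomposition is invalid.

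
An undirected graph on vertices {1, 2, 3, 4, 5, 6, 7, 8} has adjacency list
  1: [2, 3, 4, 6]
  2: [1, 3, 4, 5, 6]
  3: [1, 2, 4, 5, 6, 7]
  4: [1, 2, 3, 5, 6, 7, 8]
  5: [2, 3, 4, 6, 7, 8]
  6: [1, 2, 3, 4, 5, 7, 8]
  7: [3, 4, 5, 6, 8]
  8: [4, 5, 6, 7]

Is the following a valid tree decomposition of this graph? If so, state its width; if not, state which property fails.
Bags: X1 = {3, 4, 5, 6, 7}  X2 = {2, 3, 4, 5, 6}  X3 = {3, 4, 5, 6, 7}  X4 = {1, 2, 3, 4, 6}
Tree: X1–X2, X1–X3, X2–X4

No — vertex 8 appears in no bag.

A tree decomposition must satisfy three properties: every vertex lies in some bag; for every edge, both endpoints lie together in some bag; and for every vertex, the bags containing it form a connected subtree. Here vertex 8 appears in no bag, so the decomposition is invalid.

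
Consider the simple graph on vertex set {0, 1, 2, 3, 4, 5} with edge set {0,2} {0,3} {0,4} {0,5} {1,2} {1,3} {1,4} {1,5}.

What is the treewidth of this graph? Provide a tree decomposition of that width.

Each bag holds 3 vertices, so the decomposition has width 2, which upper-bounds the treewidth. Since 1–2–0–5–1 is a cycle in G, G is not acyclic. Forests are exactly the graphs of treewidth ≤ 1, so tw(G) ≥ 2. Hence tw(G) = 2 exactly.

Treewidth 2.
One optimal decomposition is:
Bags: B1 = {0, 1, 2}  B2 = {0, 1, 5}  B3 = {0, 1, 3}  B4 = {0, 1, 4}
Tree: B1–B2, B2–B3, B3–B4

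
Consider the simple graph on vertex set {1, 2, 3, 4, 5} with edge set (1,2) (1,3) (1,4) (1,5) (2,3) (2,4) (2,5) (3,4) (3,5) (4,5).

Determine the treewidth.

4

A width-4 tree decomposition is:
Bags: B1 = {1, 2, 3, 4, 5}
Tree: (single bag)
With just one bag of size 5, the width is 5 − 1 = 4, so tw(G) ≤ 4. On the other hand G contains the 5-clique {1, 2, 3, 4, 5}. A clique must lie in a single bag of any decomposition, so no decomposition can have width below 4. The upper and lower bounds meet at 4, so that is the treewidth.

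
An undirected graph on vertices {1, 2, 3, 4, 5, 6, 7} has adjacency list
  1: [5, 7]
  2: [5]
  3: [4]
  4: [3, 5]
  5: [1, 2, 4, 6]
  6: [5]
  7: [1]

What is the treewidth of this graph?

A width-1 tree decomposition is:
Bags: B1 = {3, 4}  B2 = {4, 5}  B3 = {1, 5}  B4 = {2, 5}  B5 = {5, 6}  B6 = {1, 7}
Tree: B1–B2, B2–B3, B2–B4, B3–B5, B3–B6
Each bag holds 2 vertices, so the decomposition has width 1, which upper-bounds the treewidth. G has an edge, so its treewidth is at least 1. The upper and lower bounds meet at 1, so that is the treewidth.

1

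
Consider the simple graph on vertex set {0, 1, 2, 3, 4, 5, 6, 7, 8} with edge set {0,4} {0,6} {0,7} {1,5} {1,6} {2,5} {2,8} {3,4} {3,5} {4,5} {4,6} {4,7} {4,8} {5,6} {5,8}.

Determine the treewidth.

2

A width-2 tree decomposition is:
Bags: B1 = {4, 5, 6}  B2 = {4, 5, 8}  B3 = {2, 5, 8}  B4 = {0, 4, 6}  B5 = {0, 4, 7}  B6 = {3, 4, 5}  B7 = {1, 5, 6}
Tree: B1–B2, B2–B3, B1–B4, B4–B5, B2–B6, B1–B7
Every bag has size at most 3, so the width is 3 − 1 = 2 and tw(G) ≤ 2. For the lower bound, the 3 vertices {1, 5, 6} are pairwise adjacent, and any tree decomposition puts a clique entirely inside one bag — forcing width ≥ 2. Hence tw(G) = 2 exactly.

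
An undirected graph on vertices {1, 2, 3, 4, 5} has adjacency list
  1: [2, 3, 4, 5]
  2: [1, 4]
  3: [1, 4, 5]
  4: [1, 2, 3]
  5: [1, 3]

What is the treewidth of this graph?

A width-2 tree decomposition is:
Bags: B1 = {1, 3, 4}  B2 = {1, 3, 5}  B3 = {1, 2, 4}
Tree: B1–B2, B1–B3
The largest bag has 3 vertices, giving width 2; this decomposition certifies tw(G) ≤ 2. On the other hand G contains the 3-clique {1, 2, 4}. A clique must lie in a single bag of any decomposition, so no decomposition can have width below 2. Hence tw(G) = 2 exactly.

2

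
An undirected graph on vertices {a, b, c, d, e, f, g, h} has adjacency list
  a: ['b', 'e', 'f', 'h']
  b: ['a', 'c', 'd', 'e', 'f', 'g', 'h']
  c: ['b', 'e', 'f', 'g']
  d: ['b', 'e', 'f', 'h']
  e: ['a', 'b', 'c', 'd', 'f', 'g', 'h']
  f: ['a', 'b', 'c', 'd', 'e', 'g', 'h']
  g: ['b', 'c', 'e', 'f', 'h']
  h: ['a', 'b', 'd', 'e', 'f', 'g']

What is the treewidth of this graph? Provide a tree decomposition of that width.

Treewidth 4.
Bags: B1 = {b, c, e, f, g}  B2 = {b, e, f, g, h}  B3 = {a, b, e, f, h}  B4 = {b, d, e, f, h}
Tree: B1–B2, B2–B3, B2–B4

Each bag holds 5 vertices, so the decomposition has width 4, which upper-bounds the treewidth. Conversely, {b, d, e, f, h} is a clique of size 5, and the vertices of any clique must share a bag in every tree decomposition; so some bag has ≥ 5 vertices and tw(G) ≥ 4. Hence tw(G) = 4 exactly.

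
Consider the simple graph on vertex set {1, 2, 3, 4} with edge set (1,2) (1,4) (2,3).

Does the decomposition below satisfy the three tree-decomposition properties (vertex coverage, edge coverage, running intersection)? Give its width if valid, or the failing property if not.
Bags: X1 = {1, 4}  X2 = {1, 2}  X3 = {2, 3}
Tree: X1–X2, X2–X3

Checking the three conditions: (i) the bags cover all of {1, 2, 3, 4}; (ii) for each edge, some bag contains both endpoints; (iii) the bags containing any fixed vertex form a subtree. All hold, so the decomposition is valid with width 2 − 1 = 1.

Yes; width 1.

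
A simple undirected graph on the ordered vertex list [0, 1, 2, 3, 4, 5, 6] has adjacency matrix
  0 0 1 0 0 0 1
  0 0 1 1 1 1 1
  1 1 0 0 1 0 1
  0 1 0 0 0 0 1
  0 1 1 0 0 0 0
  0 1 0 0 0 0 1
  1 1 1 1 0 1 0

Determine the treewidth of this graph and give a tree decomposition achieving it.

Treewidth 2.
Bags: B1 = {0, 2, 6}  B2 = {1, 2, 6}  B3 = {1, 2, 4}  B4 = {1, 3, 6}  B5 = {1, 5, 6}
Tree: B1–B2, B2–B3, B2–B4, B4–B5

The largest bag has 3 vertices, giving width 2; this decomposition certifies tw(G) ≤ 2. For the lower bound, the 3 vertices {0, 2, 6} are pairwise adjacent, and any tree decomposition puts a clique entirely inside one bag — forcing width ≥ 2. Combining the bounds, tw(G) = 2.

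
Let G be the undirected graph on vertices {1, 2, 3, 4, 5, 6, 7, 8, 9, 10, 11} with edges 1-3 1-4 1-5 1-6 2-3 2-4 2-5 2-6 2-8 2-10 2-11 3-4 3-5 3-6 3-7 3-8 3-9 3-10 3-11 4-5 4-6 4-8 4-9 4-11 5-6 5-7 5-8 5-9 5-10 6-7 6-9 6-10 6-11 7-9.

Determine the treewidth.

4

A width-4 tree decomposition is:
Bags: B1 = {2, 3, 5, 6, 10}  B2 = {2, 3, 4, 5, 6}  B3 = {3, 4, 5, 6, 9}  B4 = {2, 3, 4, 6, 11}  B5 = {3, 5, 6, 7, 9}  B6 = {1, 3, 4, 5, 6}  B7 = {2, 3, 4, 5, 8}
Tree: B1–B2, B2–B3, B2–B4, B3–B5, B2–B6, B2–B7
The largest bag has 5 vertices, giving width 4; this decomposition certifies tw(G) ≤ 4. For the lower bound, the 5 vertices {2, 3, 4, 6, 11} are pairwise adjacent, and any tree decomposition puts a clique entirely inside one bag — forcing width ≥ 4. Combining the bounds, tw(G) = 4.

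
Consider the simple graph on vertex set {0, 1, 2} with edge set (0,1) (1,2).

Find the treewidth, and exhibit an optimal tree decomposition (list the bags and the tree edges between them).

Treewidth 1.
One such decomposition:
Bags: B1 = {0, 1}  B2 = {1, 2}
Tree: B1–B2

Each bag holds 2 vertices, so the decomposition has width 1, which upper-bounds the treewidth. Since G has at least one edge (e.g. 1–0), it is not an edgeless graph, so tw(G) ≥ 1. Combining the bounds, tw(G) = 1.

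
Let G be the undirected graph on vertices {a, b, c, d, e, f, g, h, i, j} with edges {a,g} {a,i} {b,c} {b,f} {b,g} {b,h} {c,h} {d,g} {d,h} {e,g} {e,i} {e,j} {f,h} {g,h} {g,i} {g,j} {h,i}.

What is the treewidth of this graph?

2

A width-2 tree decomposition is:
Bags: B1 = {g, h, i}  B2 = {e, g, i}  B3 = {b, g, h}  B4 = {a, g, i}  B5 = {e, g, j}  B6 = {b, f, h}  B7 = {b, c, h}  B8 = {d, g, h}
Tree: B1–B2, B1–B3, B2–B4, B2–B5, B3–B6, B3–B7, B3–B8
The largest bag has 3 vertices, giving width 2; this decomposition certifies tw(G) ≤ 2. For the lower bound, the 3 vertices {e, g, j} are pairwise adjacent, and any tree decomposition puts a clique entirely inside one bag — forcing width ≥ 2. Hence tw(G) = 2 exactly.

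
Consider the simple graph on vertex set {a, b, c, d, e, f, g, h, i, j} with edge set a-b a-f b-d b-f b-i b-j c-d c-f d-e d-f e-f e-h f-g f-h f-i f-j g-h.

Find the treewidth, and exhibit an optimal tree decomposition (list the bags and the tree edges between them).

Treewidth 2.
One optimal decomposition is:
Bags: B1 = {b, d, f}  B2 = {d, e, f}  B3 = {e, f, h}  B4 = {a, b, f}  B5 = {f, g, h}  B6 = {c, d, f}  B7 = {b, f, i}  B8 = {b, f, j}
Tree: B1–B2, B2–B3, B1–B4, B3–B5, B2–B6, B1–B7, B7–B8

Each bag holds 3 vertices, so the decomposition has width 2, which upper-bounds the treewidth. For the lower bound, the 3 vertices {f, g, h} are pairwise adjacent, and any tree decomposition puts a clique entirely inside one bag — forcing width ≥ 2. Therefore the treewidth is 2.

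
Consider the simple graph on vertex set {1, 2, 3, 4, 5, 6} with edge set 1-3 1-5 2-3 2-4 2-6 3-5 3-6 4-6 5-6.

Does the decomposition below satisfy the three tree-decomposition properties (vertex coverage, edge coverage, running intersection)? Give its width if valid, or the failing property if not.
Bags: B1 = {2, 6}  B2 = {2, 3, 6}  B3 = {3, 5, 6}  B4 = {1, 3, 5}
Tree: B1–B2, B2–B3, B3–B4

No — vertex 4 appears in no bag.

A tree decomposition must satisfy three properties: every vertex lies in some bag; for every edge, both endpoints lie together in some bag; and for every vertex, the bags containing it form a connected subtree. Here vertex 4 appears in no bag, so the decomposition is invalid.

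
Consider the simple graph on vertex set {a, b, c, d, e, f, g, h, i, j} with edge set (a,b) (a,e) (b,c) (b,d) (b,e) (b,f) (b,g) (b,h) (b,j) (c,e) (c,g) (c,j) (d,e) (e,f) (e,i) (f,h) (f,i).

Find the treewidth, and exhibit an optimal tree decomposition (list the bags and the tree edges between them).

Treewidth 2.
One optimal decomposition is:
Bags: B1 = {a, b, e}  B2 = {b, e, f}  B3 = {b, d, e}  B4 = {b, c, e}  B5 = {e, f, i}  B6 = {b, f, h}  B7 = {b, c, j}  B8 = {b, c, g}
Tree: B1–B2, B2–B3, B3–B4, B2–B5, B2–B6, B4–B7, B7–B8

The largest bag has 3 vertices, giving width 2; this decomposition certifies tw(G) ≤ 2. For the lower bound, the 3 vertices {b, c, g} are pairwise adjacent, and any tree decomposition puts a clique entirely inside one bag — forcing width ≥ 2. Hence tw(G) = 2 exactly.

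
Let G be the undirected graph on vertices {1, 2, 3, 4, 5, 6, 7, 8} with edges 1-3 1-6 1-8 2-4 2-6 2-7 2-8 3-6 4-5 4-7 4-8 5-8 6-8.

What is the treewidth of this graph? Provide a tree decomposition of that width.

The largest bag has 3 vertices, giving width 2; this decomposition certifies tw(G) ≤ 2. Conversely, {1, 6, 8} is a clique of size 3, and the vertices of any clique must share a bag in every tree decomposition; so some bag has ≥ 3 vertices and tw(G) ≥ 2. Therefore the treewidth is 2.

Treewidth 2.
One such decomposition:
Bags: B1 = {2, 6, 8}  B2 = {1, 6, 8}  B3 = {1, 3, 6}  B4 = {2, 4, 8}  B5 = {2, 4, 7}  B6 = {4, 5, 8}
Tree: B1–B2, B2–B3, B1–B4, B4–B5, B4–B6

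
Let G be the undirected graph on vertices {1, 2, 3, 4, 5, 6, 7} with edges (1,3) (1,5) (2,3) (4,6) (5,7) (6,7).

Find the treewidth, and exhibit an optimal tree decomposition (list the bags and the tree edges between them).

Each bag holds 2 vertices, so the decomposition has width 1, which upper-bounds the treewidth. Since G has at least one edge (e.g. 4–6), it is not an edgeless graph, so tw(G) ≥ 1. Hence tw(G) = 1 exactly.

Treewidth 1.
Bags: B1 = {4, 6}  B2 = {6, 7}  B3 = {5, 7}  B4 = {1, 5}  B5 = {1, 3}  B6 = {2, 3}
Tree: B1–B2, B2–B3, B3–B4, B4–B5, B5–B6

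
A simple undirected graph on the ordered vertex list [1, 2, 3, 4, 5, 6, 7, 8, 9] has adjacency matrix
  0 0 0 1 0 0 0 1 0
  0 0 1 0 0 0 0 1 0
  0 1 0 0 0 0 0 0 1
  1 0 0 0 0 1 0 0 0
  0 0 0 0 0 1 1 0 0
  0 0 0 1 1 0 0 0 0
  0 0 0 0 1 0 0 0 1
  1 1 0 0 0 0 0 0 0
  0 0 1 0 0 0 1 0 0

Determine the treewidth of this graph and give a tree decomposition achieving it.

Treewidth 2.
One such decomposition:
Bags: B1 = {3, 7, 9}  B2 = {3, 5, 7}  B3 = {3, 5, 6}  B4 = {3, 4, 6}  B5 = {1, 3, 4}  B6 = {1, 3, 8}  B7 = {2, 3, 8}
Tree: B1–B2, B2–B3, B3–B4, B4–B5, B5–B6, B6–B7

Each bag holds 3 vertices, so the decomposition has width 2, which upper-bounds the treewidth. Since 3–9–7–5–6–4–1–8–2–3 is a cycle in G, G is not acyclic. Forests are exactly the graphs of treewidth ≤ 1, so tw(G) ≥ 2. The upper and lower bounds meet at 2, so that is the treewidth.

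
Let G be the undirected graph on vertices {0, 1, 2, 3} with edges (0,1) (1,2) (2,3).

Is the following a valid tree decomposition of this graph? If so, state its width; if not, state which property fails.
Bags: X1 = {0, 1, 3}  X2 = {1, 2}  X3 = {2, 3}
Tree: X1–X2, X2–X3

A tree decomposition must satisfy three properties: every vertex lies in some bag; for every edge, both endpoints lie together in some bag; and for every vertex, the bags containing it form a connected subtree. Here bags containing vertex 3 are not connected in the tree, so the decomposition is invalid.

No — bags containing vertex 3 are not connected in the tree.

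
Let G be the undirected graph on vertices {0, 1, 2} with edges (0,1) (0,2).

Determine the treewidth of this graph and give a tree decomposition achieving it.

Treewidth 1.
Bags: B1 = {0, 2}  B2 = {0, 1}
Tree: B1–B2

Each bag holds 2 vertices, so the decomposition has width 1, which upper-bounds the treewidth. Any graph with an edge has treewidth ≥ 1, and G has the edge 0–2. Hence tw(G) = 1 exactly.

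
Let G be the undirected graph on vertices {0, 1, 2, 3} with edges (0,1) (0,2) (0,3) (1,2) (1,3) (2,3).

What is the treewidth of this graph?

A width-3 tree decomposition is:
Bags: B1 = {0, 1, 2, 3}
Tree: (single bag)
With just one bag of size 4, the width is 4 − 1 = 3, so tw(G) ≤ 3. On the other hand G contains the 4-clique {0, 1, 2, 3}. A clique must lie in a single bag of any decomposition, so no decomposition can have width below 3. Hence tw(G) = 3 exactly.

3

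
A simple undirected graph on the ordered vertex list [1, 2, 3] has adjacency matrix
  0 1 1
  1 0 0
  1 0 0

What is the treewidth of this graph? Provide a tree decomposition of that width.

Treewidth 1.
Bags: B1 = {1, 3}  B2 = {1, 2}
Tree: B1–B2

The largest bag has 2 vertices, giving width 1; this decomposition certifies tw(G) ≤ 1. G has an edge, so its treewidth is at least 1. Combining the bounds, tw(G) = 1.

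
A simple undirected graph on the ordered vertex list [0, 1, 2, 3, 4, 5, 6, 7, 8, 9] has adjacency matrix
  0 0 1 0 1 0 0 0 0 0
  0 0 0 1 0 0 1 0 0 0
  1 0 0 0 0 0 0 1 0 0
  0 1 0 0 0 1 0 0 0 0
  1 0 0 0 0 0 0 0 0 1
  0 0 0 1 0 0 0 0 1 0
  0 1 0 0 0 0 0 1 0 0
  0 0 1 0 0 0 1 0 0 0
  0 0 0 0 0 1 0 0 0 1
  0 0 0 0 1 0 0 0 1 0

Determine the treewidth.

2

A width-2 tree decomposition is:
Bags: B1 = {1, 3, 5}  B2 = {1, 5, 8}  B3 = {1, 8, 9}  B4 = {1, 4, 9}  B5 = {0, 1, 4}  B6 = {0, 1, 2}  B7 = {1, 2, 7}  B8 = {1, 6, 7}
Tree: B1–B2, B2–B3, B3–B4, B4–B5, B5–B6, B6–B7, B7–B8
The largest bag has 3 vertices, giving width 2; this decomposition certifies tw(G) ≤ 2. The edges 1–3–5–8–9–4–0–2–7–6–1 form a cycle, so G is not a tree and its treewidth is at least 2. Combining the bounds, tw(G) = 2.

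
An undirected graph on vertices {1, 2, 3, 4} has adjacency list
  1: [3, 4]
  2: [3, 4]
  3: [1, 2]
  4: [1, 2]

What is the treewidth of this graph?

A width-2 tree decomposition is:
Bags: B1 = {2, 3, 4}  B2 = {1, 3, 4}
Tree: B1–B2
Each bag holds 3 vertices, so the decomposition has width 2, which upper-bounds the treewidth. The edges 4–2–3–1–4 form a cycle, so G is not a tree and its treewidth is at least 2. Combining the bounds, tw(G) = 2.

2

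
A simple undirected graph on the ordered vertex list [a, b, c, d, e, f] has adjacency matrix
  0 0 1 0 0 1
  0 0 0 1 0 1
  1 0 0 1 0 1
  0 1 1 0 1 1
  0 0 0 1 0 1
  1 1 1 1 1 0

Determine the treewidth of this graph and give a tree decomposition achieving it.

The largest bag has 3 vertices, giving width 2; this decomposition certifies tw(G) ≤ 2. For the lower bound, the 3 vertices {d, e, f} are pairwise adjacent, and any tree decomposition puts a clique entirely inside one bag — forcing width ≥ 2. The upper and lower bounds meet at 2, so that is the treewidth.

Treewidth 2.
One such decomposition:
Bags: B1 = {a, c, f}  B2 = {c, d, f}  B3 = {d, e, f}  B4 = {b, d, f}
Tree: B1–B2, B2–B3, B3–B4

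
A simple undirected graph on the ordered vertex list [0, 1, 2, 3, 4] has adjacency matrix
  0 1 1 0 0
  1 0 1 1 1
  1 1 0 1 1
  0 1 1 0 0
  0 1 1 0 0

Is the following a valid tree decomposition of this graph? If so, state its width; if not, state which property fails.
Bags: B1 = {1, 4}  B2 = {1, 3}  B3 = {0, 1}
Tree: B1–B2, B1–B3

No — vertex 2 appears in no bag.

A tree decomposition must satisfy three properties: every vertex lies in some bag; for every edge, both endpoints lie together in some bag; and for every vertex, the bags containing it form a connected subtree. Here vertex 2 appears in no bag, so the decomposition is invalid.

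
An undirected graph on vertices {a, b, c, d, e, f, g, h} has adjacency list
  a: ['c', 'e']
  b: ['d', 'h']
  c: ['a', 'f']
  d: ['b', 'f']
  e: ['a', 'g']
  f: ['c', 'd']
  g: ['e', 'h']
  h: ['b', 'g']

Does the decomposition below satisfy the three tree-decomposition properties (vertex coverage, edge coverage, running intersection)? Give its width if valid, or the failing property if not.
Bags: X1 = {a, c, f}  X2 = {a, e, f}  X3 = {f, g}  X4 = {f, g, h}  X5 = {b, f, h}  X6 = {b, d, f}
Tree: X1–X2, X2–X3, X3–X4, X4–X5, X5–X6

No — edge (e,g) lies in no bag.

A tree decomposition must satisfy three properties: every vertex lies in some bag; for every edge, both endpoints lie together in some bag; and for every vertex, the bags containing it form a connected subtree. Here edge (e,g) lies in no bag, so the decomposition is invalid.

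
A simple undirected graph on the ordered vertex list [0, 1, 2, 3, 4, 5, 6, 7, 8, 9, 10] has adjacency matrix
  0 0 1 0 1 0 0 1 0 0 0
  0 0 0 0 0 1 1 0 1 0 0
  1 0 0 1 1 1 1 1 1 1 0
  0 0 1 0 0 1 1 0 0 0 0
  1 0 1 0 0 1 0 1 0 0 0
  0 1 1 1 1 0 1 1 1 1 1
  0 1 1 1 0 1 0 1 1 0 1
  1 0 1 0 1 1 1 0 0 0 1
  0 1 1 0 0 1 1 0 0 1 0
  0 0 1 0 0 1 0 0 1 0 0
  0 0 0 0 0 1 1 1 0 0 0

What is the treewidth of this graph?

A width-3 tree decomposition is:
Bags: B1 = {2, 3, 5, 6}  B2 = {2, 5, 6, 7}  B3 = {2, 5, 6, 8}  B4 = {2, 5, 8, 9}  B5 = {2, 4, 5, 7}  B6 = {0, 2, 4, 7}  B7 = {1, 5, 6, 8}  B8 = {5, 6, 7, 10}
Tree: B1–B2, B2–B3, B3–B4, B2–B5, B5–B6, B3–B7, B2–B8
Every bag has size at most 4, so the width is 4 − 1 = 3 and tw(G) ≤ 3. Conversely, {0, 2, 4, 7} is a clique of size 4, and the vertices of any clique must share a bag in every tree decomposition; so some bag has ≥ 4 vertices and tw(G) ≥ 3. Therefore the treewidth is 3.

3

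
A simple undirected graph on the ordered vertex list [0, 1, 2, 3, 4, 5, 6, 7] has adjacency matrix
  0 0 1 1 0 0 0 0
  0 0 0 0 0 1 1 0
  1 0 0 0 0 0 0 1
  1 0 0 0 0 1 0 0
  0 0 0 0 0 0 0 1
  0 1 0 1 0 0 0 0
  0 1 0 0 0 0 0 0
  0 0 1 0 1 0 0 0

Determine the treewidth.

A width-1 tree decomposition is:
Bags: B1 = {1, 6}  B2 = {1, 5}  B3 = {3, 5}  B4 = {0, 3}  B5 = {0, 2}  B6 = {2, 7}  B7 = {4, 7}
Tree: B1–B2, B2–B3, B3–B4, B4–B5, B5–B6, B6–B7
Each bag holds 2 vertices, so the decomposition has width 1, which upper-bounds the treewidth. Since G has at least one edge (e.g. 6–1), it is not an edgeless graph, so tw(G) ≥ 1. Therefore the treewidth is 1.

1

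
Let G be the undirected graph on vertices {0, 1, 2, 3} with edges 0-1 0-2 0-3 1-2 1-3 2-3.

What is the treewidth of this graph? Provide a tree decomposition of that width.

A single bag containing all 4 vertices is trivially a valid decomposition of width 3. On the other hand G contains the 4-clique {0, 1, 2, 3}. A clique must lie in a single bag of any decomposition, so no decomposition can have width below 3. Combining the bounds, tw(G) = 3.

Treewidth 3.
One optimal decomposition is:
Bags: B1 = {0, 1, 2, 3}
Tree: (single bag)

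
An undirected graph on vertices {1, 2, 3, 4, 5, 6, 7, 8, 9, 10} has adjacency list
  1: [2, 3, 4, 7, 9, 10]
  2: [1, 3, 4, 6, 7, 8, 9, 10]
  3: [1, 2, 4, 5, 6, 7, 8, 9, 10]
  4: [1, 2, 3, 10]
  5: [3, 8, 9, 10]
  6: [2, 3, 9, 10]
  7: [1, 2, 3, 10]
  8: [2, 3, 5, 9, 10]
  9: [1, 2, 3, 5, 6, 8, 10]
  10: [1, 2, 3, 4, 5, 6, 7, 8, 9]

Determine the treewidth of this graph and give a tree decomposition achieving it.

The largest bag has 5 vertices, giving width 4; this decomposition certifies tw(G) ≤ 4. On the other hand G contains the 5-clique {2, 3, 8, 9, 10}. A clique must lie in a single bag of any decomposition, so no decomposition can have width below 4. The upper and lower bounds meet at 4, so that is the treewidth.

Treewidth 4.
Bags: B1 = {1, 2, 3, 9, 10}  B2 = {2, 3, 8, 9, 10}  B3 = {1, 2, 3, 7, 10}  B4 = {3, 5, 8, 9, 10}  B5 = {1, 2, 3, 4, 10}  B6 = {2, 3, 6, 9, 10}
Tree: B1–B2, B1–B3, B2–B4, B3–B5, B1–B6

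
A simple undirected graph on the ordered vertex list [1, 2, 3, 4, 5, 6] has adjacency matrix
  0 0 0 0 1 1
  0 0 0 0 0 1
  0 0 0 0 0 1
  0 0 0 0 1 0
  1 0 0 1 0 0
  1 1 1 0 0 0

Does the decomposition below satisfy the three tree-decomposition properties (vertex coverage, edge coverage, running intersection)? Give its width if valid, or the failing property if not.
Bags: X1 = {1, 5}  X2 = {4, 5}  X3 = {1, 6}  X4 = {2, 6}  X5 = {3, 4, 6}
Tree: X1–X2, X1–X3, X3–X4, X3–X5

A tree decomposition must satisfy three properties: every vertex lies in some bag; for every edge, both endpoints lie together in some bag; and for every vertex, the bags containing it form a connected subtree. Here bags containing vertex 4 are not connected in the tree, so the decomposition is invalid.

No — bags containing vertex 4 are not connected in the tree.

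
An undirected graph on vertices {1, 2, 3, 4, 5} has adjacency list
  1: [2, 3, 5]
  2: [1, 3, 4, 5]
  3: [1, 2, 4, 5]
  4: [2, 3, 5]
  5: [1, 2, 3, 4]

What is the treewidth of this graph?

A width-3 tree decomposition is:
Bags: B1 = {2, 3, 4, 5}  B2 = {1, 2, 3, 5}
Tree: B1–B2
The largest bag has 4 vertices, giving width 3; this decomposition certifies tw(G) ≤ 3. For the lower bound, the 4 vertices {1, 2, 3, 5} are pairwise adjacent, and any tree decomposition puts a clique entirely inside one bag — forcing width ≥ 3. Therefore the treewidth is 3.

3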